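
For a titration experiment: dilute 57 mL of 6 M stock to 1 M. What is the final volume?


C1V1 = C2V2
6 × 57 = 1 × V2
V2 = 342/1 = 342.0 mL

342.0 mL


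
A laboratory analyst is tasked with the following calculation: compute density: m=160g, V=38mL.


ρ = mass/volume
= 160/38
= 4.211 g/mL

4.211 g/mL


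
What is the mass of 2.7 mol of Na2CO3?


M(Na2CO3) = 105.99 g/mol
mass = n × M = 2.7 × 105.99 = 286.17 g

286.17 g


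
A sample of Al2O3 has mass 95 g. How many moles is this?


M(Al2O3) = 101.96 g/mol
n = mass/M = 95/101.96 = 0.9317 mol

0.9317 mol


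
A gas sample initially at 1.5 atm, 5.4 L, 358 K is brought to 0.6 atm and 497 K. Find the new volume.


P1V1/T1 = P2V2/T2
V2 = P1V1T2/(T1P2)
= 1.5×5.4×497/(358×0.6)
= 18.742 L

18.742 L


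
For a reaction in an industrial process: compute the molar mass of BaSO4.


M(BaSO4) = 1×137.33 + 1×32.07 + 4×16.0
= 137.33 + 32.07 + 64.0
= 233.4 g/mol

233.4 g/mol


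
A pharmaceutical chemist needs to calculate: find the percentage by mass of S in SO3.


M(SO3) = 1×32.07 + 3×16.0 = 80.07 g/mol
Mass of S = 1 × 32.07 = 32.07 g/mol
% S = 32.07/80.07 × 100 = 40.05%

40.05%


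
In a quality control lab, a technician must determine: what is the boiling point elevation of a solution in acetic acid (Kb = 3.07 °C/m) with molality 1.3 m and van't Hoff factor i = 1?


ΔTb = Kb × m × i
= 3.07 × 1.3 × 1
= 3.991 °C

3.991 °C


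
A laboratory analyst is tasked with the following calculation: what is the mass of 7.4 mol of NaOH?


M(NaOH) = 40.0 g/mol
mass = n × M = 7.4 × 40.0 = 296.00 g

296.00 g


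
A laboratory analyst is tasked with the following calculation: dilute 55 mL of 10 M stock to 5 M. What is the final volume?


C1V1 = C2V2
10 × 55 = 5 × V2
V2 = 550/5 = 110.0 mL

110.0 mL


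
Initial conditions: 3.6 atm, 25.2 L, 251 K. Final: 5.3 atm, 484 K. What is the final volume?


P1V1/T1 = P2V2/T2
V2 = P1V1T2/(T1P2)
= 3.6×25.2×484/(251×5.3)
= 33.006 L

33.006 L


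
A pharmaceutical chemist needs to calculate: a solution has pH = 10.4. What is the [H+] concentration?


[H+] = 10^(-pH) = 10^(-10.4)
= 3.98×10^-11 M

3.98×10^-11 M


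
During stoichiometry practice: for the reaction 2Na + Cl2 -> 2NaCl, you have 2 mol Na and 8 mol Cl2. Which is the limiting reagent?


Mole ratio available / coefficient:
  Na: 2/2 = 1.000
  Cl2: 8/1 = 8.000
Smaller ratio is limiting.

Na


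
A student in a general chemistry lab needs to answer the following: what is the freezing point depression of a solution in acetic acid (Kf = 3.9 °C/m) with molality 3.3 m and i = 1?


ΔTf = Kf × m × i
= 3.9 × 3.3 × 1
= 12.87 °C

12.87 °C


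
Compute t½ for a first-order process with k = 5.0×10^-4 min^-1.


t½ = ln2/k = 0.693147/(5.0×10^-4 min^-1)
= 1386 min

1386 min


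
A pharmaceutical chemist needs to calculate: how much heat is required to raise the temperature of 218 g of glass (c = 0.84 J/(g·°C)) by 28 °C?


q = mcΔT = 218 × 0.84 × 28
= 5127.36 J

5127.36 J


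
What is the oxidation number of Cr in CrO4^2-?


x + 4(-2) = -2, so x = +6
Oxidation number: +6

+6


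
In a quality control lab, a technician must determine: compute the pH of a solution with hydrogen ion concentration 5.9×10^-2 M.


pH = -log10([H+]) = -log10(5.9×10^-2)
= 2 - log10(5.9)
= 2 - 0.77
= 1.23

1.23


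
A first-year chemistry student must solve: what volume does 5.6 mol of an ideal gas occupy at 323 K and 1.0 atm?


PV = nRT  (R = 0.08206 L·atm/(mol·K))
V = nRT/P = 5.6×0.08206×323/1.0
= 148.43 L

148.43 L


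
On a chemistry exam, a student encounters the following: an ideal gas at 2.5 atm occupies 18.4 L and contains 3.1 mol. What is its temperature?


PV = nRT  (R = 0.08206 L·atm/(mol·K))
T = PV/(nR) = 2.5×18.4/(3.1×0.08206)
= 46.00/0.254386
= 180.83 K

180.83 K


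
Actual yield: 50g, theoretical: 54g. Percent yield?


% yield = actual/theoretical × 100
= 50/54 × 100
= 92.59%

92.59%


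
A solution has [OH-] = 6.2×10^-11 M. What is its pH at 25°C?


pOH = -log10([OH-]) = -log10(6.2×10^-11)
= 11 - log10(6.2) = 10.21
pH = 14 - pOH = 14 - 10.21 = 3.79

3.79


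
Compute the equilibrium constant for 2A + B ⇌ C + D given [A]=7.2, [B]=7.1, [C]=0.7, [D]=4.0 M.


Kc = [C][D]/([A]^2[B])
= (0.7^1 × 4.0^1)/(7.2^2 × 7.1^1)
= 2.8/368.064
= 0.007607

0.007607


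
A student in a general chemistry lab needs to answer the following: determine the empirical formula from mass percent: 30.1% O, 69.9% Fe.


Assume 100 g sample. Moles of each element:
  O: 30.1/16.0 = 1.881 mol
  Fe: 69.9/55.85 = 1.252 mol
Divide by smallest (1.252):
  O: 1.881/1.252 = 1.5
  Fe: 1.252/1.252 = 1.0
Multiply all ratios by 2 to obtain whole numbers.
Empirical formula: Fe2O3

Fe2O3


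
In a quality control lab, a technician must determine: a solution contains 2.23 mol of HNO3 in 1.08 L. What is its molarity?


M = n/V = 2.23/1.08 = 2.065 mol/L

2.065 M


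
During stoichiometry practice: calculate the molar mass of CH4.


M(CH4) = 1×12.01 + 4×1.008
= 12.01 + 4.03
= 16.04 g/mol

16.04 g/mol


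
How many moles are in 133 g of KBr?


M(KBr) = 119.0 g/mol
n = mass/M = 133/119.0 = 1.1176 mol

1.1176 mol


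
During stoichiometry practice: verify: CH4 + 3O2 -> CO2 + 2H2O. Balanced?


Equation: CH4 + 3O2 -> CO2 + 2H2O
Check atoms: C: 1=1, H: 4=4, O: 6≠4
Not balanced

No, not balanced


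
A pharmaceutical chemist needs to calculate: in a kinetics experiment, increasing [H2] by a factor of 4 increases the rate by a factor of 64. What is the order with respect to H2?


rate ∝ [H2]^n
4^n = 64 → n = 3
Order in H2: 3

3


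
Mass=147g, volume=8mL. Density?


ρ = mass/volume
= 147/8
= 18.375 g/mL

18.375 g/mL


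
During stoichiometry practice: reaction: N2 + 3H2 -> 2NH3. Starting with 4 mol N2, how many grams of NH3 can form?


Mole ratio NH3:N2 = 2:1
n(NH3) = 4 × 2/1 = 8.000 mol
mass = 8.000 × 17.03 = 136.24 g

136.24 g


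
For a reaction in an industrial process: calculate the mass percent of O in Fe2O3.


M(Fe2O3) = 2×55.85 + 3×16.0 = 159.70 g/mol
Mass of O = 3 × 16.0 = 48.00 g/mol
% O = 48.00/159.70 × 100 = 30.06%

30.06%


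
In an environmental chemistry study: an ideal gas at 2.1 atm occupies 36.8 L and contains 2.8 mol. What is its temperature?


PV = nRT  (R = 0.08206 L·atm/(mol·K))
T = PV/(nR) = 2.1×36.8/(2.8×0.08206)
= 77.28/0.229768
= 336.34 K

336.34 K


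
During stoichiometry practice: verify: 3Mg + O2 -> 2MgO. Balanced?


Equation: 3Mg + O2 -> 2MgO
Check atoms: Mg: 3≠2, O: 2=2
Not balanced

No, not balanced


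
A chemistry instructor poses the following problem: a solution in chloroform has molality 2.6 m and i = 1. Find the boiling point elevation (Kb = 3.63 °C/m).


ΔTb = Kb × m × i
= 3.63 × 2.6 × 1
= 9.438 °C

9.438 °C


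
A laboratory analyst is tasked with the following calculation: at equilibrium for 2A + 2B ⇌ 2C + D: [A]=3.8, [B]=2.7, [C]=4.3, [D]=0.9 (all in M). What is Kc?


Kc = [C]^2[D]/([A]^2[B]^2)
= (4.3^2 × 0.9^1)/(3.8^2 × 2.7^2)
= 16.641/105.2676
= 0.1581

0.1581


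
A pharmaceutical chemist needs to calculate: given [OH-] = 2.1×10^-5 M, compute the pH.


pOH = -log10([OH-]) = -log10(2.1×10^-5)
= 5 - log10(2.1) = 4.68
pH = 14 - pOH = 14 - 4.68 = 9.32

9.32


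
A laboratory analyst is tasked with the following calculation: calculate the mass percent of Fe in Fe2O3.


M(Fe2O3) = 2×55.85 + 3×16.0 = 159.70 g/mol
Mass of Fe = 2 × 55.85 = 111.70 g/mol
% Fe = 111.70/159.70 × 100 = 69.94%

69.94%


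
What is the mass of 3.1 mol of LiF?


M(LiF) = 25.94 g/mol
mass = n × M = 3.1 × 25.94 = 80.41 g

80.41 g


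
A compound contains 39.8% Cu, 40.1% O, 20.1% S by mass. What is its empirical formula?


Assume 100 g sample. Moles of each element:
  Cu: 39.8/63.55 = 0.626 mol
  O: 40.1/16.0 = 2.506 mol
  S: 20.1/32.07 = 0.627 mol
Divide by smallest (0.626):
  Cu: 0.626/0.626 = 1.0
  O: 2.506/0.626 = 4.0
  S: 0.627/0.626 = 1.0
Empirical formula: CuSO4

CuSO4


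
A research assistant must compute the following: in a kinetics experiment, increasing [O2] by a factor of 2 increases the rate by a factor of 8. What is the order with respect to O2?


rate ∝ [O2]^n
2^n = 8 → n = 3
Order in O2: 3

3


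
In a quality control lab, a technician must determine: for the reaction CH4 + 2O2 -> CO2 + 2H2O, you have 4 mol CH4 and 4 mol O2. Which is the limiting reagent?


Mole ratio available / coefficient:
  CH4: 4/1 = 4.000
  O2: 4/2 = 2.000
Smaller ratio is limiting.

O2


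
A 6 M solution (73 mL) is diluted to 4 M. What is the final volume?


C1V1 = C2V2
6 × 73 = 4 × V2
V2 = 438/4 = 109.5 mL

109.5 mL


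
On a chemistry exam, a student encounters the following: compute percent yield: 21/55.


% yield = actual/theoretical × 100
= 21/55 × 100
= 38.18%

38.18%


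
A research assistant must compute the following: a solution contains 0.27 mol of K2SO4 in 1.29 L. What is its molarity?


M = n/V = 0.27/1.29 = 0.209 mol/L

0.209 M


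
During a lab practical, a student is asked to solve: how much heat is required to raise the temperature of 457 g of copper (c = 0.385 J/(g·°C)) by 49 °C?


q = mcΔT = 457 × 0.385 × 49
= 8621.31 J

8621.31 J


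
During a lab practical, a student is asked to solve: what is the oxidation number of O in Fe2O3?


O is usually -2
Oxidation number: -2

-2


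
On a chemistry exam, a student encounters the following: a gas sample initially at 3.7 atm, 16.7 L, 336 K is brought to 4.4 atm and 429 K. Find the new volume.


P1V1/T1 = P2V2/T2
V2 = P1V1T2/(T1P2)
= 3.7×16.7×429/(336×4.4)
= 17.93 L

17.93 L


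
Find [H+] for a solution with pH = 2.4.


[H+] = 10^(-pH) = 10^(-2.4)
= 3.98×10^-3 M

3.98×10^-3 M


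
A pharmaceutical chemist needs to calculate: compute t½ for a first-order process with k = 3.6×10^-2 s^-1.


t½ = ln2/k = 0.693147/(3.6×10^-2 s^-1)
= 19.25 s

19.25 s


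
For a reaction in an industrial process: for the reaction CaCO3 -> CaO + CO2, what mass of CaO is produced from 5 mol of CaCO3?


Mole ratio CaO:CaCO3 = 1:1
n(CaO) = 5 × 1/1 = 5.000 mol
mass = 5.000 × 56.08 = 280.4 g

280.4 g


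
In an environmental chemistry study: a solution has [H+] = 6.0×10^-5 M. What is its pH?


pH = -log10([H+]) = -log10(6.0×10^-5)
= 5 - log10(6.0)
= 5 - 0.78
= 4.22

4.22


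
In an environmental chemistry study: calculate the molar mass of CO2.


M(CO2) = 1×12.01 + 2×16.0
= 12.01 + 32.0
= 44.01 g/mol

44.01 g/mol


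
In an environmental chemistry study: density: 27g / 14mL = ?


ρ = mass/volume
= 27/14
= 1.929 g/mL

1.929 g/mL


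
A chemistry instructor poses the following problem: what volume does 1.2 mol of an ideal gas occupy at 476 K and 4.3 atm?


PV = nRT  (R = 0.08206 L·atm/(mol·K))
V = nRT/P = 1.2×0.08206×476/4.3
= 10.901 L

10.901 L


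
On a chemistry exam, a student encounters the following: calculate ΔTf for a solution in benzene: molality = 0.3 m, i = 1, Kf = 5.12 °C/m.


ΔTf = Kf × m × i
= 5.12 × 0.3 × 1
= 1.536 °C

1.536 °C


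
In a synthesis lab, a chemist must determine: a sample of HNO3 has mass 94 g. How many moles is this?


M(HNO3) = 63.02 g/mol
n = mass/M = 94/63.02 = 1.4916 mol

1.4916 mol


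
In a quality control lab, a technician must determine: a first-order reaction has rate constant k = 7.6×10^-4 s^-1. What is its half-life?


t½ = ln2/k = 0.693147/(7.6×10^-4 s^-1)
= 912.0 s

912.0 s


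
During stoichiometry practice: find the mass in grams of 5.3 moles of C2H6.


M(C2H6) = 30.07 g/mol
mass = n × M = 5.3 × 30.07 = 159.37 g

159.37 g


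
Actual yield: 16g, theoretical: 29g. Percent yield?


% yield = actual/theoretical × 100
= 16/29 × 100
= 55.17%

55.17%


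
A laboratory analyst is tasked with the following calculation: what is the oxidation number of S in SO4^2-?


x + 4(-2) = -2, so x = +6
Oxidation number: +6

+6


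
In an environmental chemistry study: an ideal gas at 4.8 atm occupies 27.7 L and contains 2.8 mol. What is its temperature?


PV = nRT  (R = 0.08206 L·atm/(mol·K))
T = PV/(nR) = 4.8×27.7/(2.8×0.08206)
= 132.96/0.229768
= 578.67 K

578.67 K


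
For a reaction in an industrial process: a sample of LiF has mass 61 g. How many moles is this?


M(LiF) = 25.94 g/mol
n = mass/M = 61/25.94 = 2.3516 mol

2.3516 mol


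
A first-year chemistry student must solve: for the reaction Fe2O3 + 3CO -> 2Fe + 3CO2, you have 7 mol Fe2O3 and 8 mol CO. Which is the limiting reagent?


Mole ratio available / coefficient:
  Fe2O3: 7/1 = 7.000
  CO: 8/3 = 2.667
Smaller ratio is limiting.

CO


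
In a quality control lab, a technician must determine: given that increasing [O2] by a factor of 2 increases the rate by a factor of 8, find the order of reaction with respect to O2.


rate ∝ [O2]^n
2^n = 8 → n = 3
Order in O2: 3

3


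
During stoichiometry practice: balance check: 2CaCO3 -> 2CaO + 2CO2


Equation: 2CaCO3 -> 2CaO + 2CO2
Check atoms: C: 2=2, Ca: 2=2, O: 6=6
Balanced

Yes, balanced


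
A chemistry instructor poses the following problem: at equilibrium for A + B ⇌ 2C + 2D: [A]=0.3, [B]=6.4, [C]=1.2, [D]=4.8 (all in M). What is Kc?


Kc = [C]^2[D]^2/([A][B])
= (1.2^2 × 4.8^2)/(0.3^1 × 6.4^1)
= 33.1776/1.92
= 17.28

17.28


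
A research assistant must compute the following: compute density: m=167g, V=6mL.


ρ = mass/volume
= 167/6
= 27.833 g/mL

27.833 g/mL


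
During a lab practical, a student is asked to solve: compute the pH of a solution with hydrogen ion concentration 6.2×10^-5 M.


pH = -log10([H+]) = -log10(6.2×10^-5)
= 5 - log10(6.2)
= 5 - 0.79
= 4.21

4.21


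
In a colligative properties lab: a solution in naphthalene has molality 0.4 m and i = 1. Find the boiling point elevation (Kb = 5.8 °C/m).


ΔTb = Kb × m × i
= 5.8 × 0.4 × 1
= 2.32 °C

2.32 °C


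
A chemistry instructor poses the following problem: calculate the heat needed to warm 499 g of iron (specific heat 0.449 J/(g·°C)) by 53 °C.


q = mcΔT = 499 × 0.449 × 53
= 11874.70 J

11874.70 J


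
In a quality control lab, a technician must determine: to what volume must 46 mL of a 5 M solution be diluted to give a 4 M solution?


C1V1 = C2V2
5 × 46 = 4 × V2
V2 = 230/4 = 57.5 mL

57.5 mL


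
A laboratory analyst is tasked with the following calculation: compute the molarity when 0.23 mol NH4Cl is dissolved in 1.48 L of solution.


M = n/V = 0.23/1.48 = 0.155 mol/L

0.155 M


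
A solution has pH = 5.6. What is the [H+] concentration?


[H+] = 10^(-pH) = 10^(-5.6)
= 2.51×10^-6 M

2.51×10^-6 M


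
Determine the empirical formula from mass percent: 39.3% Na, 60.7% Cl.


Assume 100 g sample. Moles of each element:
  Na: 39.3/22.99 = 1.709 mol
  Cl: 60.7/35.45 = 1.712 mol
Divide by smallest (1.709):
  Na: 1.709/1.709 = 1.0
  Cl: 1.712/1.709 = 1.0
Empirical formula: NaCl

NaCl


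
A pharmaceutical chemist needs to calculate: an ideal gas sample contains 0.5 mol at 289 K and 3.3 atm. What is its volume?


PV = nRT  (R = 0.08206 L·atm/(mol·K))
V = nRT/P = 0.5×0.08206×289/3.3
= 3.593 L

3.593 L


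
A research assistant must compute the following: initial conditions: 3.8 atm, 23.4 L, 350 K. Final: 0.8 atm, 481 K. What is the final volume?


P1V1/T1 = P2V2/T2
V2 = P1V1T2/(T1P2)
= 3.8×23.4×481/(350×0.8)
= 152.752 L

152.752 L


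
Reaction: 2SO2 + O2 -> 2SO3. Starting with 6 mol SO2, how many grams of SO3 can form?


Mole ratio SO3:SO2 = 2:2
n(SO3) = 6 × 2/2 = 6.000 mol
mass = 6.000 × 80.07 = 480.42 g

480.42 g


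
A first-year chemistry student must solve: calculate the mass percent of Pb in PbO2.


M(PbO2) = 1×207.2 + 2×16.0 = 239.20 g/mol
Mass of Pb = 1 × 207.2 = 207.20 g/mol
% Pb = 207.20/239.20 × 100 = 86.62%

86.62%


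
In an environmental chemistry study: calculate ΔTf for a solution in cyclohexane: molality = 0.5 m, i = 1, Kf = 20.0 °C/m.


ΔTf = Kf × m × i
= 20.0 × 0.5 × 1
= 10.0 °C

10.0 °C


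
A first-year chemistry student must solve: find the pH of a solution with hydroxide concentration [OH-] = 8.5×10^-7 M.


pOH = -log10([OH-]) = -log10(8.5×10^-7)
= 7 - log10(8.5) = 6.07
pH = 14 - pOH = 14 - 6.07 = 7.93

7.93


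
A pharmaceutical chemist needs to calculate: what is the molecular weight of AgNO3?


M(AgNO3) = 1×107.87 + 1×14.01 + 3×16.0
= 107.87 + 14.01 + 48.0
= 169.88 g/mol

169.88 g/mol


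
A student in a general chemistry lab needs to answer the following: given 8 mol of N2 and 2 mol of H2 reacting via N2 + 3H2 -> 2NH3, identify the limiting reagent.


Mole ratio available / coefficient:
  N2: 8/1 = 8.000
  H2: 2/3 = 0.667
Smaller ratio is limiting.

H2


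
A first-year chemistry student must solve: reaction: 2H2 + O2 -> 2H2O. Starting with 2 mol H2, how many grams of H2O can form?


Mole ratio H2O:H2 = 2:2
n(H2O) = 2 × 2/2 = 2.000 mol
mass = 2.000 × 18.02 = 36.04 g

36.04 g


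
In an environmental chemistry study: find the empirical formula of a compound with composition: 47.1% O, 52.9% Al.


Assume 100 g sample. Moles of each element:
  O: 47.1/16.0 = 2.944 mol
  Al: 52.9/26.98 = 1.961 mol
Divide by smallest (1.961):
  O: 2.944/1.961 = 1.5
  Al: 1.961/1.961 = 1.0
Multiply all ratios by 2 to obtain whole numbers.
Empirical formula: Al2O3

Al2O3


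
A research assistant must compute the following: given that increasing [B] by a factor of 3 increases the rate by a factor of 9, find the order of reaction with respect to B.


rate ∝ [B]^n
3^n = 9 → n = 2
Order in B: 2

2


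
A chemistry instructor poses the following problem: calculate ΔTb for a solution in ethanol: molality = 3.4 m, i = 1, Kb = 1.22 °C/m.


ΔTb = Kb × m × i
= 1.22 × 3.4 × 1
= 4.148 °C

4.148 °C


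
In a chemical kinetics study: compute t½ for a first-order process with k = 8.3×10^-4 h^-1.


t½ = ln2/k = 0.693147/(8.3×10^-4 h^-1)
= 835.1 h

835.1 h


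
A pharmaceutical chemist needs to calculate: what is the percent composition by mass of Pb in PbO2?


M(PbO2) = 1×207.2 + 2×16.0 = 239.20 g/mol
Mass of Pb = 1 × 207.2 = 207.20 g/mol
% Pb = 207.20/239.20 × 100 = 86.62%

86.62%


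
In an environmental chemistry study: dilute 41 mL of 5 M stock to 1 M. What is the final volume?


C1V1 = C2V2
5 × 41 = 1 × V2
V2 = 205/1 = 205.0 mL

205.0 mL


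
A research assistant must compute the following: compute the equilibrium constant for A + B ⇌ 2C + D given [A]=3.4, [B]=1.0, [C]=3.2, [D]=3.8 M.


Kc = [C]^2[D]/([A][B])
= (3.2^2 × 3.8^1)/(3.4^1 × 1.0^1)
= 38.912/3.4
= 11.44

11.44


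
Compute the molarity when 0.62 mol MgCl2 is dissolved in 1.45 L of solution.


M = n/V = 0.62/1.45 = 0.428 mol/L

0.428 M


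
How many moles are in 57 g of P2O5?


M(P2O5) = 141.94 g/mol
n = mass/M = 57/141.94 = 0.4016 mol

0.4016 mol


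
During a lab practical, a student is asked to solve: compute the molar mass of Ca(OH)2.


M(Ca(OH)2) = 1×40.08 + 2×16.0 + 2×1.008
= 40.08 + 32.0 + 2.02
= 74.1 g/mol

74.1 g/mol


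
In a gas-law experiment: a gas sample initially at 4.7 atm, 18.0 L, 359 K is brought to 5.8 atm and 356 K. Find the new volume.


P1V1/T1 = P2V2/T2
V2 = P1V1T2/(T1P2)
= 4.7×18.0×356/(359×5.8)
= 14.464 L

14.464 L


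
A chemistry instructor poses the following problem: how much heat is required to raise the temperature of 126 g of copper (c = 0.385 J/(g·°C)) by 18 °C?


q = mcΔT = 126 × 0.385 × 18
= 873.18 J

873.18 J


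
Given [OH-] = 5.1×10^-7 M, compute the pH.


pOH = -log10([OH-]) = -log10(5.1×10^-7)
= 7 - log10(5.1) = 6.29
pH = 14 - pOH = 14 - 6.29 = 7.71

7.71


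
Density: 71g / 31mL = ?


ρ = mass/volume
= 71/31
= 2.29 g/mL

2.29 g/mL


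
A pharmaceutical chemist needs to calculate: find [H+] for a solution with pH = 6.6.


[H+] = 10^(-pH) = 10^(-6.6)
= 2.51×10^-7 M

2.51×10^-7 M


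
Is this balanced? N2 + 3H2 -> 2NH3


Equation: N2 + 3H2 -> 2NH3
Check atoms: H: 6=6, N: 2=2
Balanced

Yes, balanced


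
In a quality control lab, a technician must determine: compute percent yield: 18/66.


% yield = actual/theoretical × 100
= 18/66 × 100
= 27.27%

27.27%


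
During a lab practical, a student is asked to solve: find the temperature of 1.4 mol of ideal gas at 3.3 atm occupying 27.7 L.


PV = nRT  (R = 0.08206 L·atm/(mol·K))
T = PV/(nR) = 3.3×27.7/(1.4×0.08206)
= 91.41/0.114884
= 795.67 K

795.67 K


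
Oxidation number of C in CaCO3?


(+2) + x + 3(-2) = 0, so x = +4
Oxidation number: +4

+4


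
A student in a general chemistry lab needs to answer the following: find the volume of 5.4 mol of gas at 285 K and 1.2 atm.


PV = nRT  (R = 0.08206 L·atm/(mol·K))
V = nRT/P = 5.4×0.08206×285/1.2
= 105.242 L

105.242 L


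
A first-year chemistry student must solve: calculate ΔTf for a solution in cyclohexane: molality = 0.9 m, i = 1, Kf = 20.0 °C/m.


ΔTf = Kf × m × i
= 20.0 × 0.9 × 1
= 18.0 °C

18.0 °C


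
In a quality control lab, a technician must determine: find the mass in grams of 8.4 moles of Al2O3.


M(Al2O3) = 101.96 g/mol
mass = n × M = 8.4 × 101.96 = 856.46 g

856.46 g


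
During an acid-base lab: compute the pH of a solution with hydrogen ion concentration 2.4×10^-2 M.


pH = -log10([H+]) = -log10(2.4×10^-2)
= 2 - log10(2.4)
= 2 - 0.38
= 1.62

1.62


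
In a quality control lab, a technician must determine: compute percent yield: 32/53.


% yield = actual/theoretical × 100
= 32/53 × 100
= 60.38%

60.38%


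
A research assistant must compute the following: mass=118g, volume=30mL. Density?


ρ = mass/volume
= 118/30
= 3.933 g/mL

3.933 g/mL


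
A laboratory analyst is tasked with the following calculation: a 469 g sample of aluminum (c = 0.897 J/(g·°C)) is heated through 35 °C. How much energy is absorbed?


q = mcΔT = 469 × 0.897 × 35
= 14724.26 J

14724.26 J


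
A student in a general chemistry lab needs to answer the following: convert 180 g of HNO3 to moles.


M(HNO3) = 63.02 g/mol
n = mass/M = 180/63.02 = 2.8562 mol

2.8562 mol


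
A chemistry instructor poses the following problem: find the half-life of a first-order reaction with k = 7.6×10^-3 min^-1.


t½ = ln2/k = 0.693147/(7.6×10^-3 min^-1)
= 91.20 min

91.20 min


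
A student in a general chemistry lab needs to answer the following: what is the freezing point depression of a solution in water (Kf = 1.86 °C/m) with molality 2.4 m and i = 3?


ΔTf = Kf × m × i
= 1.86 × 2.4 × 3
= 13.392 °C

13.392 °C


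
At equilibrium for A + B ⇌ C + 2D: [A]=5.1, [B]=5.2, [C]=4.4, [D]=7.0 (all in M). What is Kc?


Kc = [C][D]^2/([A][B])
= (4.4^1 × 7.0^2)/(5.1^1 × 5.2^1)
= 215.6/26.52
= 8.130

8.130


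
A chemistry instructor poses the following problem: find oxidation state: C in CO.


x + (-2) = 0, so x = +2
Oxidation number: +2

+2


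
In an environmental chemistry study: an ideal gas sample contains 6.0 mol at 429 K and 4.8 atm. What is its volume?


PV = nRT  (R = 0.08206 L·atm/(mol·K))
V = nRT/P = 6.0×0.08206×429/4.8
= 44.005 L

44.005 L


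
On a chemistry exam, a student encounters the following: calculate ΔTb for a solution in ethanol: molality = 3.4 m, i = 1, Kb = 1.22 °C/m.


ΔTb = Kb × m × i
= 1.22 × 3.4 × 1
= 4.148 °C

4.148 °C


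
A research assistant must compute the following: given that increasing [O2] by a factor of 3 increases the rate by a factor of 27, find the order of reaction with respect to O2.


rate ∝ [O2]^n
3^n = 27 → n = 3
Order in O2: 3

3


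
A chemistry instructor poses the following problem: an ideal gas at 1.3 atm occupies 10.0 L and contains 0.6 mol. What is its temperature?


PV = nRT  (R = 0.08206 L·atm/(mol·K))
T = PV/(nR) = 1.3×10.0/(0.6×0.08206)
= 13.00/0.049236
= 264.03 K

264.03 K


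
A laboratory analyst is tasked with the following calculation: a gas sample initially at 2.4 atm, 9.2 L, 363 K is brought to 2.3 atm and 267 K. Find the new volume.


P1V1/T1 = P2V2/T2
V2 = P1V1T2/(T1P2)
= 2.4×9.2×267/(363×2.3)
= 7.061 L

7.061 L


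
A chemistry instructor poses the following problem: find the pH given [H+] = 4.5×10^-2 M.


pH = -log10([H+]) = -log10(4.5×10^-2)
= 2 - log10(4.5)
= 2 - 0.65
= 1.35

1.35


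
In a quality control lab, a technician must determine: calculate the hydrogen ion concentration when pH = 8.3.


[H+] = 10^(-pH) = 10^(-8.3)
= 5.01×10^-9 M

5.01×10^-9 M


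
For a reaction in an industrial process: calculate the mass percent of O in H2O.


M(H2O) = 2×1.008 + 1×16.0 = 18.016 g/mol
Mass of O = 1 × 16.0 = 16.00 g/mol
% O = 16.00/18.016 × 100 = 88.81%

88.81%


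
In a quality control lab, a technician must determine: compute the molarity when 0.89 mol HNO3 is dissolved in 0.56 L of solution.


M = n/V = 0.89/0.56 = 1.589 mol/L

1.589 M


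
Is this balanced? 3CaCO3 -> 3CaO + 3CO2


Equation: 3CaCO3 -> 3CaO + 3CO2
Check atoms: C: 3=3, Ca: 3=3, O: 9=9
Balanced

Yes, balanced


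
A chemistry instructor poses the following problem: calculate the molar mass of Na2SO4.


M(Na2SO4) = 2×22.99 + 1×32.07 + 4×16.0
= 45.98 + 32.07 + 64.0
= 142.05 g/mol

142.05 g/mol


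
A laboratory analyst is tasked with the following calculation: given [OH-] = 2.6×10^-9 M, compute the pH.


pOH = -log10([OH-]) = -log10(2.6×10^-9)
= 9 - log10(2.6) = 8.59
pH = 14 - pOH = 14 - 8.59 = 5.41

5.41


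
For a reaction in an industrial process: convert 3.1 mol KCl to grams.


M(KCl) = 74.55 g/mol
mass = n × M = 3.1 × 74.55 = 231.11 g

231.11 g


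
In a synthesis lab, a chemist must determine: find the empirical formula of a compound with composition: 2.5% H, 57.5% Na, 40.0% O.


Assume 100 g sample. Moles of each element:
  H: 2.5/1.008 = 2.48 mol
  Na: 57.5/22.99 = 2.501 mol
  O: 40.0/16.0 = 2.5 mol
Divide by smallest (2.48):
  H: 2.48/2.48 = 1.0
  Na: 2.501/2.48 = 1.01
  O: 2.5/2.48 = 1.01
Empirical formula: NaOH

NaOH


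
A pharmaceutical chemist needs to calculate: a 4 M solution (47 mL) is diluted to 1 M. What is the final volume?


C1V1 = C2V2
4 × 47 = 1 × V2
V2 = 188/1 = 188.0 mL

188.0 mL


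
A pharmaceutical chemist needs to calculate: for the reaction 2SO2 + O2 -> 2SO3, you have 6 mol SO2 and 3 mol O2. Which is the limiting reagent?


Mole ratio available / coefficient:
  SO2: 6/2 = 3.000
  O2: 3/1 = 3.000
Smaller ratio is limiting.

neither (stoichiometric); SO2 and O2 are fully consumed


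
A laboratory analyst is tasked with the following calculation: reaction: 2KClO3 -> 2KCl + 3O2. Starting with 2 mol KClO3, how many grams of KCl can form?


Mole ratio KCl:KClO3 = 2:2
n(KCl) = 2 × 2/2 = 2.000 mol
mass = 2.000 × 74.55 = 149.1 g

149.1 g


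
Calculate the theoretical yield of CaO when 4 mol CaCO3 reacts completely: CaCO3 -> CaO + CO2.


Mole ratio CaO:CaCO3 = 1:1
n(CaO) = 4 × 1/1 = 4.000 mol
mass = 4.000 × 56.08 = 224.32 g

224.32 g


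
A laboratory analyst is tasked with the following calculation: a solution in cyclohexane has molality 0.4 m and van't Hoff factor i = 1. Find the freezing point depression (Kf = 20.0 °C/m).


ΔTf = Kf × m × i
= 20.0 × 0.4 × 1
= 8.0 °C

8.0 °C


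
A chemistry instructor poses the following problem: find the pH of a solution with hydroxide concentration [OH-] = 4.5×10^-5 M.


pOH = -log10([OH-]) = -log10(4.5×10^-5)
= 5 - log10(4.5) = 4.35
pH = 14 - pOH = 14 - 4.35 = 9.65

9.65


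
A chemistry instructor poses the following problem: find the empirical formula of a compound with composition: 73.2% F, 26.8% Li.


Assume 100 g sample. Moles of each element:
  F: 73.2/19.0 = 3.853 mol
  Li: 26.8/6.94 = 3.862 mol
Divide by smallest (3.853):
  F: 3.853/3.853 = 1.0
  Li: 3.862/3.853 = 1.0
Empirical formula: LiF

LiF


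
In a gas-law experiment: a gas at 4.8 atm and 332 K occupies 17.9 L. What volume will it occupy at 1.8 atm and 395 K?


P1V1/T1 = P2V2/T2
V2 = P1V1T2/(T1P2)
= 4.8×17.9×395/(332×1.8)
= 56.791 L

56.791 L


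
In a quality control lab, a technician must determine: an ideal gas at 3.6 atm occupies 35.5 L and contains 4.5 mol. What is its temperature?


PV = nRT  (R = 0.08206 L·atm/(mol·K))
T = PV/(nR) = 3.6×35.5/(4.5×0.08206)
= 127.80/0.369270
= 346.09 K

346.09 K


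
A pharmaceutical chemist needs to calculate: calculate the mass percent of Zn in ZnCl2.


M(ZnCl2) = 1×65.38 + 2×35.45 = 136.28 g/mol
Mass of Zn = 1 × 65.38 = 65.38 g/mol
% Zn = 65.38/136.28 × 100 = 47.97%

47.97%


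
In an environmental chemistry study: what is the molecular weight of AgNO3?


M(AgNO3) = 1×107.87 + 1×14.01 + 3×16.0
= 107.87 + 14.01 + 48.0
= 169.88 g/mol

169.88 g/mol


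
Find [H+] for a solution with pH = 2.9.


[H+] = 10^(-pH) = 10^(-2.9)
= 1.26×10^-3 M

1.26×10^-3 M


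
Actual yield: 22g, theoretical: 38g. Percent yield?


% yield = actual/theoretical × 100
= 22/38 × 100
= 57.89%

57.89%


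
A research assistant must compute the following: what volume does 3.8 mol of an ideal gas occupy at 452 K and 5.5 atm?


PV = nRT  (R = 0.08206 L·atm/(mol·K))
V = nRT/P = 3.8×0.08206×452/5.5
= 25.627 L

25.627 L


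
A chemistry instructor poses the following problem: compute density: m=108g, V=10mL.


ρ = mass/volume
= 108/10
= 10.8 g/mL

10.8 g/mL


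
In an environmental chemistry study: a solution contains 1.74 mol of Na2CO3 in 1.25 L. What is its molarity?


M = n/V = 1.74/1.25 = 1.392 mol/L

1.392 M


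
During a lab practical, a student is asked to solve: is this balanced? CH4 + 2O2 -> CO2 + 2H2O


Equation: CH4 + 2O2 -> CO2 + 2H2O
Check atoms: C: 1=1, H: 4=4, O: 4=4
Balanced

Yes, balanced


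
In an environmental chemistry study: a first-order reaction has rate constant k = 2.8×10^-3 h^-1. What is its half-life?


t½ = ln2/k = 0.693147/(2.8×10^-3 h^-1)
= 247.6 h

247.6 h


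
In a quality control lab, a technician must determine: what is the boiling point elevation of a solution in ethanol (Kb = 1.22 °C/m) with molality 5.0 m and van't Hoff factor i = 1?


ΔTb = Kb × m × i
= 1.22 × 5.0 × 1
= 6.1 °C

6.1 °C


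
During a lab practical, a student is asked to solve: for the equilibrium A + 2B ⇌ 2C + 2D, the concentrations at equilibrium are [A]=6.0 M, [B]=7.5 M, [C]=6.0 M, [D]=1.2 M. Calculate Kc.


Kc = [C]^2[D]^2/([A][B]^2)
= (6.0^2 × 1.2^2)/(6.0^1 × 7.5^2)
= 51.84/337.5
= 0.1536

0.1536


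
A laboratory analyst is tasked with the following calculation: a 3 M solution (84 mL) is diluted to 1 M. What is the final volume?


C1V1 = C2V2
3 × 84 = 1 × V2
V2 = 252/1 = 252.0 mL

252.0 mL


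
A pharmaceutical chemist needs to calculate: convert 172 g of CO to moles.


M(CO) = 28.01 g/mol
n = mass/M = 172/28.01 = 6.1407 mol

6.1407 mol


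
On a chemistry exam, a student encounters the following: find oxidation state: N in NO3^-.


x + 3(-2) = -1, so x = +5
Oxidation number: +5

+5


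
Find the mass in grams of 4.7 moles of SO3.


M(SO3) = 80.07 g/mol
mass = n × M = 4.7 × 80.07 = 376.33 g

376.33 g


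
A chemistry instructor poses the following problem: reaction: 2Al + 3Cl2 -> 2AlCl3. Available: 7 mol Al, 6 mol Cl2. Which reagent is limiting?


Mole ratio available / coefficient:
  Al: 7/2 = 3.500
  Cl2: 6/3 = 2.000
Smaller ratio is limiting.

Cl2


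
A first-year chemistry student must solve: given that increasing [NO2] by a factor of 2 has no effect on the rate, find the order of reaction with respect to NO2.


rate ∝ [NO2]^n
rate ∝ [NO2]^0
Order in NO2: 0

0


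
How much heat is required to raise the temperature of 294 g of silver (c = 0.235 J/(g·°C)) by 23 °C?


q = mcΔT = 294 × 0.235 × 23
= 1589.07 J

1589.07 J


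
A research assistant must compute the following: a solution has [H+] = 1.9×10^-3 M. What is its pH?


pH = -log10([H+]) = -log10(1.9×10^-3)
= 3 - log10(1.9)
= 3 - 0.28
= 2.72

2.72


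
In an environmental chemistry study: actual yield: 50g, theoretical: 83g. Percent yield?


% yield = actual/theoretical × 100
= 50/83 × 100
= 60.24%

60.24%


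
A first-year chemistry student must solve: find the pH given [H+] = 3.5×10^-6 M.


pH = -log10([H+]) = -log10(3.5×10^-6)
= 6 - log10(3.5)
= 6 - 0.54
= 5.46

5.46


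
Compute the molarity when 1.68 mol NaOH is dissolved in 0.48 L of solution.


M = n/V = 1.68/0.48 = 3.500 mol/L

3.500 M


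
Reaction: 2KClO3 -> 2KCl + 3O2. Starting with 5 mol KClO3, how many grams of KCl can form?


Mole ratio KCl:KClO3 = 2:2
n(KCl) = 5 × 2/2 = 5.000 mol
mass = 5.000 × 74.55 = 372.75 g

372.75 g


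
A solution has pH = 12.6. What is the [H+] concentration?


[H+] = 10^(-pH) = 10^(-12.6)
= 2.51×10^-13 M

2.51×10^-13 M


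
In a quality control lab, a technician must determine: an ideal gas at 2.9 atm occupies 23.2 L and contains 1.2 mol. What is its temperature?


PV = nRT  (R = 0.08206 L·atm/(mol·K))
T = PV/(nR) = 2.9×23.2/(1.2×0.08206)
= 67.28/0.098472
= 683.24 K

683.24 K


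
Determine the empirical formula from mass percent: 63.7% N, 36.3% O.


Assume 100 g sample. Moles of each element:
  N: 63.7/14.01 = 4.547 mol
  O: 36.3/16.0 = 2.269 mol
Divide by smallest (2.269):
  N: 4.547/2.269 = 2.0
  O: 2.269/2.269 = 1.0
Empirical formula: N2O

N2O


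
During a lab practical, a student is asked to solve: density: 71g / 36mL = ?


ρ = mass/volume
= 71/36
= 1.972 g/mL

1.972 g/mL


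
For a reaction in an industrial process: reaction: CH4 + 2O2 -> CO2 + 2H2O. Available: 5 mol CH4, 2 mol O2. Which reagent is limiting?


Mole ratio available / coefficient:
  CH4: 5/1 = 5.000
  O2: 2/2 = 1.000
Smaller ratio is limiting.

O2


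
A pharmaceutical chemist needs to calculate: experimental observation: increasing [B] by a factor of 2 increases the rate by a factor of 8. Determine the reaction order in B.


rate ∝ [B]^n
2^n = 8 → n = 3
Order in B: 3

3


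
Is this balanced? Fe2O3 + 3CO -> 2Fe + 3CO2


Equation: Fe2O3 + 3CO -> 2Fe + 3CO2
Check atoms: C: 3=3, Fe: 2=2, O: 6=6
Balanced

Yes, balanced


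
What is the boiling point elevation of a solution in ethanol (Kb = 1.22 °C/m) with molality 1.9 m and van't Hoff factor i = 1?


ΔTb = Kb × m × i
= 1.22 × 1.9 × 1
= 2.318 °C

2.318 °C


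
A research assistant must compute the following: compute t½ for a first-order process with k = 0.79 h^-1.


t½ = ln2/k = 0.693147/(0.79 h^-1)
= 0.8774 h

0.8774 h


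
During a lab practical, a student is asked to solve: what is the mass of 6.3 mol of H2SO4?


M(H2SO4) = 98.09 g/mol
mass = n × M = 6.3 × 98.09 = 617.97 g

617.97 g


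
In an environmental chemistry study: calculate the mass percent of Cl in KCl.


M(KCl) = 1×39.1 + 1×35.45 = 74.55 g/mol
Mass of Cl = 1 × 35.45 = 35.45 g/mol
% Cl = 35.45/74.55 × 100 = 47.55%

47.55%


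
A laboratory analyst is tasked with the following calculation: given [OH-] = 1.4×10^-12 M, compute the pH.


pOH = -log10([OH-]) = -log10(1.4×10^-12)
= 12 - log10(1.4) = 11.85
pH = 14 - pOH = 14 - 11.85 = 2.15

2.15


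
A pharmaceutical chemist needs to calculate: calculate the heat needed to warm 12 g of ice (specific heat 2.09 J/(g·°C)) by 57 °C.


q = mcΔT = 12 × 2.09 × 57
= 1429.56 J

1429.56 J


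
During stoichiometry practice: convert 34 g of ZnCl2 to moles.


M(ZnCl2) = 136.28 g/mol
n = mass/M = 34/136.28 = 0.2495 mol

0.2495 mol


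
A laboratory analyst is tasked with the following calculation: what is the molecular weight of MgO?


M(MgO) = 1×24.31 + 1×16.0
= 24.31 + 16.0
= 40.31 g/mol

40.31 g/mol


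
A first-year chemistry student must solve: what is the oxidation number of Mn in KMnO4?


(+1) + x + 4(-2) = 0, so x = +7
Oxidation number: +7

+7


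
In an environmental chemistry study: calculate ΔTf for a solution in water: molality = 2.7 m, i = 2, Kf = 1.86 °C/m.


ΔTf = Kf × m × i
= 1.86 × 2.7 × 2
= 10.044 °C

10.044 °C


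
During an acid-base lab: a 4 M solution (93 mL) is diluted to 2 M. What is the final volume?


C1V1 = C2V2
4 × 93 = 2 × V2
V2 = 372/2 = 186.0 mL

186.0 mL


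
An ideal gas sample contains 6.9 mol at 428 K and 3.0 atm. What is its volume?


PV = nRT  (R = 0.08206 L·atm/(mol·K))
V = nRT/P = 6.9×0.08206×428/3.0
= 80.78 L

80.78 L


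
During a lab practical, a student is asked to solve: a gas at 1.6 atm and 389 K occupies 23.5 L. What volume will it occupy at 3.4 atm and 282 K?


P1V1/T1 = P2V2/T2
V2 = P1V1T2/(T1P2)
= 1.6×23.5×282/(389×3.4)
= 8.017 L

8.017 L


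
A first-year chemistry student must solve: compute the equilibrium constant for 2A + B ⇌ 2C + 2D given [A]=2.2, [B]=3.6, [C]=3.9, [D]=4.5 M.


Kc = [C]^2[D]^2/([A]^2[B])
= (3.9^2 × 4.5^2)/(2.2^2 × 3.6^1)
= 308.0025/17.424
= 17.68

17.68


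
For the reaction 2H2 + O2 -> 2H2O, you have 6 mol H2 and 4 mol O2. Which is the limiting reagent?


Mole ratio available / coefficient:
  H2: 6/2 = 3.000
  O2: 4/1 = 4.000
Smaller ratio is limiting.

H2


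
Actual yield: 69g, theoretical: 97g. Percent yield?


% yield = actual/theoretical × 100
= 69/97 × 100
= 71.13%

71.13%


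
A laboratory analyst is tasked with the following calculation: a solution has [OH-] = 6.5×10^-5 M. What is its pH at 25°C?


pOH = -log10([OH-]) = -log10(6.5×10^-5)
= 5 - log10(6.5) = 4.19
pH = 14 - pOH = 14 - 4.19 = 9.81

9.81


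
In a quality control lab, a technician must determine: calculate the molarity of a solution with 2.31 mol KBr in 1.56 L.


M = n/V = 2.31/1.56 = 1.481 mol/L

1.481 M


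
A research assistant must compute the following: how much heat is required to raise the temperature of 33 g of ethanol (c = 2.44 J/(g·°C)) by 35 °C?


q = mcΔT = 33 × 2.44 × 35
= 2818.20 J

2818.20 J


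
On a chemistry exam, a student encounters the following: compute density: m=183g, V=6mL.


ρ = mass/volume
= 183/6
= 30.5 g/mL

30.5 g/mL


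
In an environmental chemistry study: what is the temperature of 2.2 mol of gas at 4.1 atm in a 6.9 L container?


PV = nRT  (R = 0.08206 L·atm/(mol·K))
T = PV/(nR) = 4.1×6.9/(2.2×0.08206)
= 28.29/0.180532
= 156.70 K

156.70 K


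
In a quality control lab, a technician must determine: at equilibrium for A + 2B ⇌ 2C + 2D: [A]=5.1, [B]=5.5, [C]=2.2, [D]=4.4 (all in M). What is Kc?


Kc = [C]^2[D]^2/([A][B]^2)
= (2.2^2 × 4.4^2)/(5.1^1 × 5.5^2)
= 93.7024/154.275
= 0.6074

0.6074


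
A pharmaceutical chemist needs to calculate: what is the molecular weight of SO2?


M(SO2) = 1×32.07 + 2×16.0
= 32.07 + 32.0
= 64.07 g/mol

64.07 g/mol


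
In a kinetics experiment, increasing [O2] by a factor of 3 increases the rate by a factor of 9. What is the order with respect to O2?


rate ∝ [O2]^n
3^n = 9 → n = 2
Order in O2: 2

2


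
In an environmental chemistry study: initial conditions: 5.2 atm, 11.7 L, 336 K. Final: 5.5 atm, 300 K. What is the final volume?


P1V1/T1 = P2V2/T2
V2 = P1V1T2/(T1P2)
= 5.2×11.7×300/(336×5.5)
= 9.877 L

9.877 L


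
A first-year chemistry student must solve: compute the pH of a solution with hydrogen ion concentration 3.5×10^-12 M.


pH = -log10([H+]) = -log10(3.5×10^-12)
= 12 - log10(3.5)
= 12 - 0.54
= 11.46

11.46


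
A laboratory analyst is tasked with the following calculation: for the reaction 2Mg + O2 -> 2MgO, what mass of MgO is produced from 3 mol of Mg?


Mole ratio MgO:Mg = 2:2
n(MgO) = 3 × 2/2 = 3.000 mol
mass = 3.000 × 40.31 = 120.93 g

120.93 g
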